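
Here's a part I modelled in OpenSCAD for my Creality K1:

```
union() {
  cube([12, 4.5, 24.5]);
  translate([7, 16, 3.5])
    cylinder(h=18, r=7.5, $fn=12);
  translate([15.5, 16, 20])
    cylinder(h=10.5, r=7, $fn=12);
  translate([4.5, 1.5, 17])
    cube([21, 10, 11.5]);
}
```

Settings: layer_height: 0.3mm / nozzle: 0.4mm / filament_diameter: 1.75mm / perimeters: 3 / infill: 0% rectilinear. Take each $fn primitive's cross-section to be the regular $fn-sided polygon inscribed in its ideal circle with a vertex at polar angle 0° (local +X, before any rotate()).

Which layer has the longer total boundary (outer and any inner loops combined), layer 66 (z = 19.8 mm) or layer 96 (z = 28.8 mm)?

layer 66 (z = 19.8 mm)

Layer 66 (z = 19.8): the cube (footprint 12×4.5) is included at this height (perimeter 33.00 mm); the cylinder at (7, 16): section is a regular 12-gon, circumradius r=7.5 (perimeter = 2·12·7.500·sin(180°/12) = 46.59 mm); the cylinder at (15.5, 16) does not reach this height (z outside [20, 30.5]); the cube at (4.5, 1.5) is present — its section is the full 21×10 rectangle (perimeter 62.00 mm); Merging all regions: the regions partially overlap (shared area 40.52 mm²), so the edge portions inside another operand are dropped and the merged outline is re-measured after clipping — boundary = 100.72 mm. So its perimeter = 100.72 mm. Layer 96 (z = 28.8): the cube does not reach this height (z outside [0, 24.5]); the cylinder at (7, 16) is not intersected at this z (z outside [3.5, 21.5]); the r=7 cylinder at (15.5, 16) contributes a regular 12-gon of circumradius 7 (perimeter = 2·12·7.000·sin(180°/12) = 43.48 mm); the cube at (4.5, 1.5) is absent (z outside [17, 28.5]); Merging all regions: only the r=7 cylinder at (15.5, 16) is present, so the union is just that shape — boundary = 43.48 mm. So its perimeter = 43.48 mm. Layer 66 is larger (100.72 vs 43.48 mm).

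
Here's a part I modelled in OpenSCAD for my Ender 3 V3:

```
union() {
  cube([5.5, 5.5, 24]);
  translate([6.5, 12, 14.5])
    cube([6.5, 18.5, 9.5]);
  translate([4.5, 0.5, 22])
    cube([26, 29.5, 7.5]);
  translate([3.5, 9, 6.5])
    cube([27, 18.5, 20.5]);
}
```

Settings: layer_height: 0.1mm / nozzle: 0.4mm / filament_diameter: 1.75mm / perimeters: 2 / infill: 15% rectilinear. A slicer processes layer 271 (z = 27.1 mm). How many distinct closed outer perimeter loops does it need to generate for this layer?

1

At z = 27.1 mm: the cube is not intersected at this z (z outside [0, 24]); the cube at (6.5, 12) is absent (z outside [14.5, 24]); the cube at (4.5, 0.5) is present — its section is the full 26×29.5 rectangle; the cube at (3.5, 9) is absent (z outside [6.5, 27]); Merging all regions: only the 26×29.5 cube at (4.5, 0.5) is present, so the union is just that shape — 1 connected region. The result has 1 disconnected region.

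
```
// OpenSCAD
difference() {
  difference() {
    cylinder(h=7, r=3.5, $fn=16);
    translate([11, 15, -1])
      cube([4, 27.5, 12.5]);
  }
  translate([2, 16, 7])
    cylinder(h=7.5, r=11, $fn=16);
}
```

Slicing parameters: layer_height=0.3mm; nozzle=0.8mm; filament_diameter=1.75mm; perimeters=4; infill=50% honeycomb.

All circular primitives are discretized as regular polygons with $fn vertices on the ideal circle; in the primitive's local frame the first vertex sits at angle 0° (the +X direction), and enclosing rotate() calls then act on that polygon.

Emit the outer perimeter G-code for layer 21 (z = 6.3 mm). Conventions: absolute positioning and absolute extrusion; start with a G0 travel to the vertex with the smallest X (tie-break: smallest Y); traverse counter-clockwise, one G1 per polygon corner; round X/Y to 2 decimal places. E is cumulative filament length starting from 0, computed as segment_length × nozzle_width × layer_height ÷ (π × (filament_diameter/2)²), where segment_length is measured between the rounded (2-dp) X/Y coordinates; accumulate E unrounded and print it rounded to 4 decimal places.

At z = 6.3 mm: the r=3.5 cylinder gives a regular 16-gon of circumradius 3.5 (constant along its height); the cube at (11, 15) is present — its section is the full 4×27.5 rectangle; Taking the first minus the rest: starting from the r=3.5 cylinder, the 4×27.5 cube at (11, 15) misses the remaining region (no effect) — 1 connected region; the cylinder at (2, 16) does not reach this height (z outside [7, 14.5]); After the difference (first − rest): none of the subtracted shapes is present at this height, so that combined region is unchanged — 1 connected region. The outline is a single polygon with 16 vertices. Extrusion per mm of travel: 0.8 × 0.3 / (π × 0.875²) = 0.099780. Accumulating E over each segment gives final E = 2.1782.

G0 X-3.50 Y0.00 Z6.30
G1 X-3.23 Y-1.34 E0.1364
G1 X-2.47 Y-2.47 E0.2723
G1 X-1.34 Y-3.23 E0.4082
G1 X0.00 Y-3.50 E0.5445
G1 X1.34 Y-3.23 E0.6809
G1 X2.47 Y-2.47 E0.8168
G1 X3.23 Y-1.34 E0.9527
G1 X3.50 Y0.00 E1.0891
G1 X3.23 Y1.34 E1.2255
G1 X2.47 Y2.47 E1.3614
G1 X1.34 Y3.23 E1.4973
G1 X0.00 Y3.50 E1.6336
G1 X-1.34 Y3.23 E1.7700
G1 X-2.47 Y2.47 E1.9059
G1 X-3.23 Y1.34 E2.0418
G1 X-3.50 Y0.00 E2.1782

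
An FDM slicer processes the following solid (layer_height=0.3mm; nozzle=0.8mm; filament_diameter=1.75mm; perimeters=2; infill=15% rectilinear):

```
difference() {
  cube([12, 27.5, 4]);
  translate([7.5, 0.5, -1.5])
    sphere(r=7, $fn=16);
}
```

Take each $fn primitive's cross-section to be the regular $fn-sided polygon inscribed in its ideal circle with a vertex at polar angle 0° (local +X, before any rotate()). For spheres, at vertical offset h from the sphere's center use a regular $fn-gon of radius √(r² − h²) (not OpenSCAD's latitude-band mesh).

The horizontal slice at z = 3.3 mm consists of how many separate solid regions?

1

At z = 3.3 mm: the cube (footprint 12×27.5) is included at this height; the sphere at (7.5, 0.5): section is a regular 16-gon, circumradius = √(r²−h²) = √(7²−4.8²) = 5.095; After the difference (first − rest): starting from the 12×27.5 cube, the r=7 sphere at (7.5, 0.5) partially overlaps it — only the 43.70 mm² overlap (of its 79.48 mm²) is removed, clipping the outline — 1 connected region. The result has 1 disconnected region.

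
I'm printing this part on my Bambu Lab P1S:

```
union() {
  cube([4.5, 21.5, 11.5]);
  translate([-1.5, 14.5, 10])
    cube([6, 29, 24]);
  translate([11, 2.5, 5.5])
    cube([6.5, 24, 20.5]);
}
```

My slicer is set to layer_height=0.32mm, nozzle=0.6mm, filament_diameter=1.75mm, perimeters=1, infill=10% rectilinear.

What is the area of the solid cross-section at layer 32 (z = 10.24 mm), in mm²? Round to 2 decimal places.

At z = 10.24 mm: the cube is present — its section is the full 4.5×21.5 rectangle (area 96.75 mm²); the cube at (-1.5, 14.5) (footprint 6×29) is included at this height (area 174.00 mm²); the 6.5×24 cube at (11, 2.5) contributes its full rectangle (area 156.00 mm²); Combining (union): the regions partially overlap — summed areas 426.75 mm² minus the doubly-counted overlap 31.50 mm² gives 395.25 mm² — area = 395.25 mm². Overall, the cross-section has 2 separate islands. Net area = 395.25 mm².

395.25 mm²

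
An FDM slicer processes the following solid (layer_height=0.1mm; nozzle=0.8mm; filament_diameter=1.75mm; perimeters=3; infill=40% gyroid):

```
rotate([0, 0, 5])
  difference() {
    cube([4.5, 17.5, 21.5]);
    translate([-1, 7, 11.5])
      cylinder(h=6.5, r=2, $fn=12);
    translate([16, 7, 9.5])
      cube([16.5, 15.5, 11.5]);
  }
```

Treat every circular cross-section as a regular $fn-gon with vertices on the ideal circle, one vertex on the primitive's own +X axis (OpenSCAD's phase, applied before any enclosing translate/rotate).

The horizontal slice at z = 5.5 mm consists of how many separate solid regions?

At z = 5.5 mm: the cube is present — its section is the full 4.5×17.5 rectangle; the cylinder at (-1, 7) does not reach this height (z outside [11.5, 18]); the cube at (16, 7) does not reach this height (z outside [9.5, 21]); Subtracting the remaining from the first: none of the subtracted shapes is present at this height, so the 4.5×17.5 cube is unchanged — 1 connected region; (whole slice rotated 5° about Z — lengths, areas and connectivity unchanged). The result has 1 disconnected region.

1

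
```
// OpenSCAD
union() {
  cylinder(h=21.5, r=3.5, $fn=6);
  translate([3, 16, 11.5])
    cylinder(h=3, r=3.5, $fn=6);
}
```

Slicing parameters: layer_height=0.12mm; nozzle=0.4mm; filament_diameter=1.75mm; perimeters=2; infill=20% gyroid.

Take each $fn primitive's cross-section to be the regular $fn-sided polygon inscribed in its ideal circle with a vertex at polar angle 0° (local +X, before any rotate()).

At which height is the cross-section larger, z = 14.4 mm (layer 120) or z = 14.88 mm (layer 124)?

layer 120 (z = 14.4 mm)

Layer 120 (z = 14.4): the r=3.5 cylinder contributes a regular 6-gon of circumradius 3.5 (area = (6/2)·3.500²·sin(360°/6) = 31.83 mm²); the r=3.5 cylinder at (3, 16) contributes a regular 6-gon of circumradius 3.5 (area = (6/2)·3.500²·sin(360°/6) = 31.83 mm²); Combining (union): the 2 present regions are separate (no shared area or edge), so areas and boundary lengths simply add and each stays a separate island — area = 63.65 mm². So its area = 63.65 mm². Layer 124 (z = 14.88): the r=3.5 cylinder gives a regular 6-gon of circumradius 3.5 (constant along its height) (area = (6/2)·3.500²·sin(360°/6) = 31.83 mm²); the cylinder at (3, 16) is absent (z outside [11.5, 14.5]); Taking the union: only the r=3.5 cylinder is present, so the union is just that shape — area = 31.83 mm². So its area = 31.83 mm². Layer 120 is larger (63.65 vs 31.83 mm²).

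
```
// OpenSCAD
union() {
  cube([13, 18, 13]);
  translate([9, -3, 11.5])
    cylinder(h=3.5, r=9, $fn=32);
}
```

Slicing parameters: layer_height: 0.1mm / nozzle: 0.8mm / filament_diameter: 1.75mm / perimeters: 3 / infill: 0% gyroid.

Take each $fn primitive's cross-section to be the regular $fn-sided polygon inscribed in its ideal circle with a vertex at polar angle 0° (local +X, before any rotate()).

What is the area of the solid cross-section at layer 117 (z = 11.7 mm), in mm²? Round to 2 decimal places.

At z = 11.7 mm: the cube (footprint 13×18) is included at this height (area 234.00 mm²); the cylinder at (9, -3): section is a regular 32-gon, circumradius r=9 (area = (32/2)·9.000²·sin(360°/32) = 252.84 mm²); Combining (union): the regions partially overlap — summed areas 486.84 mm² minus the doubly-counted overlap 59.47 mm² gives 427.37 mm² — area = 427.37 mm². Overall, the cross-section is a single solid region. Net area = 427.37 mm².

427.37 mm²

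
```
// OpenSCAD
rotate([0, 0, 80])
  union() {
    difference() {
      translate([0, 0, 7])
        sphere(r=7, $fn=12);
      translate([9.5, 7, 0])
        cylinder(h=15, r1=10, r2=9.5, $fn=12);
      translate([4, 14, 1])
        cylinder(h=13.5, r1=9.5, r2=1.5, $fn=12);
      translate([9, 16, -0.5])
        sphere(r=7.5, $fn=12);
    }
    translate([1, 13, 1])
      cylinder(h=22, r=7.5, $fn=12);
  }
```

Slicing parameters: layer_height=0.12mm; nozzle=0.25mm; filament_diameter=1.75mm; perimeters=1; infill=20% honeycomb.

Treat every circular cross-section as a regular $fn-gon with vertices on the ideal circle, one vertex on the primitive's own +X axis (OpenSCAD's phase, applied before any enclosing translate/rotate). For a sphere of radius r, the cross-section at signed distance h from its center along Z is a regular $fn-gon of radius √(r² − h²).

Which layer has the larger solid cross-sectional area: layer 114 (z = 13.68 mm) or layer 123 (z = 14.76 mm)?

layer 114 (z = 13.68 mm)

Layer 114 (z = 13.68): the sphere: section is a regular 12-gon, circumradius = √(r²−h²) = √(7²−6.68²) = 2.092 (area = (12/2)·2.092²·sin(360°/12) = 13.13 mm²); the cone at (9.5, 7) contributes a regular 12-gon of circumradius 9.544 (interpolated between r1=10 and r2=9.5 at t=0.912) (area = (12/2)·9.544²·sin(360°/12) = 273.26 mm²); the cone at (4, 14) (r1=9.5→r2=1.5) has section circumradius 1.986 here — a regular 12-gon (area = (12/2)·1.986²·sin(360°/12) = 11.83 mm²); the sphere at (9, 16) is not intersected at this z (|z−center|=14.180 > r=7.5); After the difference (first − rest): starting from the r=7 sphere (13.13 mm²), the cone at (9.5, 7) misses the remaining region (no effect); the cone at (4, 14) misses the remaining region (no effect) — area = 13.13 mm²; the r=7.5 cylinder at (1, 13) contributes a regular 12-gon of circumradius 7.5 (area = (12/2)·7.500²·sin(360°/12) = 168.75 mm²); Combining (union): the 2 present regions are separate (no shared area or edge), so areas and boundary lengths simply add and each stays a separate island — area = 181.88 mm²; (rotated 80° about Z; rotation is an isometry so areas/perimeters/island counts are preserved). So its area = 181.88 mm². Layer 123 (z = 14.76): the sphere is not intersected at this z (|z−center|=7.760 > r=7); the cone at (9.5, 7): at t=0.984 of its height the radius interpolates to r₁+(r₂−r₁)t = 9.508, giving a regular 12-gon of that circumradius (area = (12/2)·9.508²·sin(360°/12) = 271.21 mm²); the cone at (4, 14) does not reach this height (z outside [1, 14.5]); the sphere at (9, 16) is absent (|z−center|=15.260 > r=7.5); Taking the first minus the rest: the first operand is absent here, so nothing remains; the cylinder at (1, 13): section is a regular 12-gon, circumradius r=7.5 (area = (12/2)·7.500²·sin(360°/12) = 168.75 mm²); Merging all regions: only the r=7.5 cylinder at (1, 13) is present, so the union is just that shape — area = 168.75 mm²; (whole slice rotated 80° about Z — lengths, areas and connectivity unchanged). So its area = 168.75 mm². Layer 114 is larger (181.88 vs 168.75 mm²).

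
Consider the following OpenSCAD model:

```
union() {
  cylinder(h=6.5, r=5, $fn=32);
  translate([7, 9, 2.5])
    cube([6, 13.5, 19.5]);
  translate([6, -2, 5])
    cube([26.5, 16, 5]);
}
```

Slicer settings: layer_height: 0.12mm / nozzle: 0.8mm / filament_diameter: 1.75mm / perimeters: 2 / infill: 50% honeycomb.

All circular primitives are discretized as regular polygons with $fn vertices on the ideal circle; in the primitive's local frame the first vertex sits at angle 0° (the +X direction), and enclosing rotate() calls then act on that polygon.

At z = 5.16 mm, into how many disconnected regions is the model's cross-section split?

2

At z = 5.16 mm: the r=5 cylinder gives a regular 32-gon of circumradius 5 (constant along its height); the 6×13.5 cube at (7, 9) contributes its full rectangle; the cube at (6, -2) (footprint 26.5×16) is included at this height; Taking the union: the regions partially overlap (shared area 30.00 mm²), so overlapping operands fuse into one piece — 2 connected regions. The result has 2 disconnected regions.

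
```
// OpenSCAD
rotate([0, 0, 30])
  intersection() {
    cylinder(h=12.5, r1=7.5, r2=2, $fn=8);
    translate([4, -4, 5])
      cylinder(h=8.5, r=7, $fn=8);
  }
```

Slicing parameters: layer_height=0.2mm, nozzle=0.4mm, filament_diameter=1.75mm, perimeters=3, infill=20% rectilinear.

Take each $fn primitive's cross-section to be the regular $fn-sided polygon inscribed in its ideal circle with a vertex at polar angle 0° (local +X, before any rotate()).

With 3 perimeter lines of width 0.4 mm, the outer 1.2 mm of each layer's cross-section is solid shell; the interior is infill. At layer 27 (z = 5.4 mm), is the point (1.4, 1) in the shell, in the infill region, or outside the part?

At z = 5.4 mm: the cone (r1=7.5→r2=2) has section circumradius 5.124 here — a regular 8-gon; the cylinder at (4, -4): section is a regular 8-gon, circumradius r=7; Keeping only the common overlap: the r=7 cylinder at (4, -4) partially overlaps the cone; clipping to the common part keeps 40.23 mm² — 1 connected region; (rotated 30° about Z; rotation is an isometry so areas/perimeters/island counts are preserved). Overall, the cross-section is a single solid region. Undo the 30° rotation: the query point maps to (1.712, 0.166) in the un-rotated model frame. The nearest boundary edge runs (-0.95, 0.95)→(3.90, 2.96); distance from the point to it = 1.74 mm. The point is inside the cross-section and 1.74 mm from the nearest boundary — more than the 1.2 mm shell width (3 × 0.4), so it's in the infill interior.

infill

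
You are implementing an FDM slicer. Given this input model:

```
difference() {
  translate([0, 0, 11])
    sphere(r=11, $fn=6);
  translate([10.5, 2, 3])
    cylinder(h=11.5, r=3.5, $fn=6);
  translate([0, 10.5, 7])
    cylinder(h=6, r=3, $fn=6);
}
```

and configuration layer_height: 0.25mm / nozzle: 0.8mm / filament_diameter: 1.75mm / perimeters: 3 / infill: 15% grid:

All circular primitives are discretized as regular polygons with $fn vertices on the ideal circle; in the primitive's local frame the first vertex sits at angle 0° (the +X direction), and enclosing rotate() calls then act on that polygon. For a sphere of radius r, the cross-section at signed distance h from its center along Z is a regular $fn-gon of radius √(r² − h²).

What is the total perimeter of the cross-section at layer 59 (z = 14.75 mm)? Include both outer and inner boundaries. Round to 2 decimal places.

At z = 14.75 mm: the sphere: section is a regular 6-gon, circumradius = √(r²−h²) = √(11²−3.75²) = 10.341 (perimeter = 2·6·10.341·sin(180°/6) = 62.05 mm); the cylinder at (10.5, 2) does not reach this height (z outside [3, 14.5]); the cylinder at (0, 10.5) is not intersected at this z (z outside [7, 13]); Taking the first minus the rest: none of the subtracted shapes is present at this height, so the r=11 sphere is unchanged — boundary = 62.05 mm. Overall, the cross-section is a single solid region. Total boundary length (outer) = 62.05 mm.

62.05 mm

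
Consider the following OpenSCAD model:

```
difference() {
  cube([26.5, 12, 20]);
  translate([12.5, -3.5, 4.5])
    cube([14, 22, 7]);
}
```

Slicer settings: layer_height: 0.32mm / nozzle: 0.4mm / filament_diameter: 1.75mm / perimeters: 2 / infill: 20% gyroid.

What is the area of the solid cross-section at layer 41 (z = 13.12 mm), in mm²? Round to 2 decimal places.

At z = 13.12 mm: the cube is present — its section is the full 26.5×12 rectangle (area 318.00 mm²); the cube at (12.5, -3.5) is absent (z outside [4.5, 11.5]); After the difference (first − rest): none of the subtracted shapes is present at this height, so the 26.5×12 cube is unchanged — area = 318.00 mm². Overall, the cross-section is a single solid region. Net area = 318.00 mm².

318.00 mm²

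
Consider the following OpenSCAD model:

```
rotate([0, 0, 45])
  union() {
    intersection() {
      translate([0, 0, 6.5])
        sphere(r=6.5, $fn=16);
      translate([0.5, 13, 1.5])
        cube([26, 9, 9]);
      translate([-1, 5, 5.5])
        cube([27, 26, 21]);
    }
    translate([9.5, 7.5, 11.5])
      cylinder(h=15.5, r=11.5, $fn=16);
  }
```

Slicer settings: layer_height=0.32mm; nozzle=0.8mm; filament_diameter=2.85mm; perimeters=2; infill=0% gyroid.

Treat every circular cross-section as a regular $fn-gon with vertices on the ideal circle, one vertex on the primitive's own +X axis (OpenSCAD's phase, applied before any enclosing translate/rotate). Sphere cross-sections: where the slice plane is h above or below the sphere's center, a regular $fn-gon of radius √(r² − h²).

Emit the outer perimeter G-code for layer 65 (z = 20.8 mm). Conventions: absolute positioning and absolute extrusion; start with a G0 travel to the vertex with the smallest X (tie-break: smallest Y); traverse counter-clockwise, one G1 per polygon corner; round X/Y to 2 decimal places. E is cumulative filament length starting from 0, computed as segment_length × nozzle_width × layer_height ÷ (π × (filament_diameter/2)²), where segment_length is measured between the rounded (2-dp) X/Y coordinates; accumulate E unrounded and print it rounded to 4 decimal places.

At z = 20.8 mm: the sphere is not intersected at this z (|z−center|=14.300 > r=6.5); the cube at (0.5, 13) does not reach this height (z outside [1.5, 10.5]); the cube at (-1, 5) (footprint 27×26) is included at this height; After intersecting: at least one operand is absent at this height, so nothing remains; the r=11.5 cylinder at (9.5, 7.5) contributes a regular 16-gon of circumradius 11.5; Taking the union: only the r=11.5 cylinder at (9.5, 7.5) is present, so the union is just that shape — 1 connected region; (whole slice rotated 45° about Z — lengths, areas and connectivity unchanged). The outline is a single polygon with 16 vertices. Extrusion per mm of travel: 0.8 × 0.32 / (π × 1.425²) = 0.040129. Accumulating E over each segment gives final E = 2.8812.

G0 X-10.09 Y12.02 Z20.80
G1 X-9.21 Y7.62 E0.1801
G1 X-6.72 Y3.89 E0.3600
G1 X-2.99 Y1.40 E0.5400
G1 X1.41 Y0.52 E0.7201
G1 X5.82 Y1.40 E0.9005
G1 X9.55 Y3.89 E1.0805
G1 X12.04 Y7.62 E1.2605
G1 X12.91 Y12.02 E1.4405
G1 X12.04 Y16.42 E1.6204
G1 X9.55 Y20.15 E1.8004
G1 X5.82 Y22.65 E1.9806
G1 X1.41 Y23.52 E2.1610
G1 X-2.99 Y22.65 E2.3410
G1 X-6.72 Y20.15 E2.5212
G1 X-9.21 Y16.42 E2.7011
G1 X-10.09 Y12.02 E2.8812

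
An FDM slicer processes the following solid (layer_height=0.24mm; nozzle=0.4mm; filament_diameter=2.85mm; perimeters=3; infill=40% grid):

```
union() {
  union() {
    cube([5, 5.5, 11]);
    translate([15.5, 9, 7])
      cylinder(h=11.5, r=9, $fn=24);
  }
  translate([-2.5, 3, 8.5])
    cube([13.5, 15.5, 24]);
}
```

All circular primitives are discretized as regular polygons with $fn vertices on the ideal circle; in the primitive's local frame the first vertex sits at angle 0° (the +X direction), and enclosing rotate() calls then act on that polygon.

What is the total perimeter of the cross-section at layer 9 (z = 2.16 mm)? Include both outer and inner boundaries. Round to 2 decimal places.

At z = 2.16 mm: the 5×5.5 cube contributes its full rectangle (perimeter 21.00 mm); the cylinder at (15.5, 9) does not reach this height (z outside [7, 18.5]); Taking the union: only the 5×5.5 cube is present, so the union is just that shape — boundary = 21.00 mm; the cube at (-2.5, 3) does not reach this height (z outside [8.5, 32.5]); Merging all regions: only the result so far is present, so the union is just that shape — boundary = 21.00 mm. Overall, the cross-section is a single solid region. Total boundary length (outer) = 21.00 mm.

21.00 mm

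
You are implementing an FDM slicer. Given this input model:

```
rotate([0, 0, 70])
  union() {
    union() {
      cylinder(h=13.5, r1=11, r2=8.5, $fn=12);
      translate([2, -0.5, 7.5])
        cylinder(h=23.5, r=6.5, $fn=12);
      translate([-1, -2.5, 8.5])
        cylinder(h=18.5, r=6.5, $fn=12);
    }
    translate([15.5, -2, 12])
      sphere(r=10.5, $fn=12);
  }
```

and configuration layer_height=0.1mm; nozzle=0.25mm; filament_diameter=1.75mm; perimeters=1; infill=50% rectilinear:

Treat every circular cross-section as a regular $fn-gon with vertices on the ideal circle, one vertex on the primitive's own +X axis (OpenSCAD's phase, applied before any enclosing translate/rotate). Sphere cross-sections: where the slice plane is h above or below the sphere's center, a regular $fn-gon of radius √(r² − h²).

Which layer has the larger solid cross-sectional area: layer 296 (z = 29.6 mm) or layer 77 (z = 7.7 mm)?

layer 77 (z = 7.7 mm)

Layer 296 (z = 29.6): the cone does not reach this height (z outside [0, 13.5]); the r=6.5 cylinder at (2, -0.5) gives a regular 12-gon of circumradius 6.5 (constant along its height) (area = (12/2)·6.500²·sin(360°/12) = 126.75 mm²); the cylinder at (-1, -2.5) is absent (z outside [8.5, 27]); Taking the union: only the r=6.5 cylinder at (2, -0.5) is present, so the union is just that shape — area = 126.75 mm²; the sphere at (15.5, -2) is not intersected at this z (|z−center|=17.600 > r=10.5); Taking the union: only that combined region is present, so the union is just that shape — area = 126.75 mm²; (rotated 70° about Z; rotation is an isometry so areas/perimeters/island counts are preserved). So its area = 126.75 mm². Layer 77 (z = 7.7): the cone contributes a regular 12-gon of circumradius 9.574 (interpolated between r1=11 and r2=8.5 at t=0.570) (area = (12/2)·9.574²·sin(360°/12) = 274.99 mm²); the cylinder at (2, -0.5): section is a regular 12-gon, circumradius r=6.5 (area = (12/2)·6.500²·sin(360°/12) = 126.75 mm²); the cylinder at (-1, -2.5) is not intersected at this z (z outside [8.5, 27]); Taking the union: the r=6.5 cylinder at (2, -0.5) lies entirely inside the cone, so the union is just the cone — area = 274.99 mm²; the r=10.5 sphere at (15.5, -2) slices to a regular 12-gon of circumradius 9.579 (√(r²−h²) with h=4.3 from center) (area = (12/2)·9.579²·sin(360°/12) = 275.28 mm²); Taking the union: the regions partially overlap — summed areas 550.27 mm² minus the doubly-counted overlap 21.53 mm² gives 528.74 mm² — area = 528.74 mm²; (whole slice rotated 70° about Z — lengths, areas and connectivity unchanged). So its area = 528.74 mm². Layer 77 is larger (528.74 vs 126.75 mm²).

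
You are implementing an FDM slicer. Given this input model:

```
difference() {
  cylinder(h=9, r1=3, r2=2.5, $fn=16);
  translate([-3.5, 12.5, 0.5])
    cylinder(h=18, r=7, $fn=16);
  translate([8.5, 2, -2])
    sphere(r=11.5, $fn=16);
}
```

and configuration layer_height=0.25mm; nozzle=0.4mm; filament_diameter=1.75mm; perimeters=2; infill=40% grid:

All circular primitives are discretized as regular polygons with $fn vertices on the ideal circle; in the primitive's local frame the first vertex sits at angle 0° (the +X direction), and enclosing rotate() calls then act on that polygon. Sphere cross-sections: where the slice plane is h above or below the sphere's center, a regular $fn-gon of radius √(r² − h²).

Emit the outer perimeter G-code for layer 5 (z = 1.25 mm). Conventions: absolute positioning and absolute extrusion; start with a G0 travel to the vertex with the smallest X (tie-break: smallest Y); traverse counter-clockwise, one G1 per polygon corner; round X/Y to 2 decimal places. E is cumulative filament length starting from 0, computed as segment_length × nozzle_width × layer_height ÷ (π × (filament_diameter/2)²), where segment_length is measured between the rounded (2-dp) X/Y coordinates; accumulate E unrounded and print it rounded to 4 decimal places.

G0 X-2.93 Y0.00 Z1.25
G1 X-2.71 Y-1.12 E0.0475
G1 X-2.07 Y-2.07 E0.0951
G1 X-1.56 Y-2.41 E0.1206
G1 X-1.69 Y-2.22 E0.1301
G1 X-2.44 Y1.53 E0.2891
G1 X-2.71 Y1.12 E0.3095
G1 X-2.93 Y0.00 E0.3570

At z = 1.25 mm: the cone: at t=0.139 of its height the radius interpolates to r₁+(r₂−r₁)t = 2.931, giving a regular 16-gon of that circumradius; the r=7 cylinder at (-3.5, 12.5) gives a regular 16-gon of circumradius 7 (constant along its height); the sphere at (8.5, 2): section is a regular 16-gon, circumradius = √(r²−h²) = √(11.5²−3.25²) = 11.031; Taking the first minus the rest: starting from the cone, the r=7 cylinder at (-3.5, 12.5) misses the remaining region (no effect); the r=11.5 sphere at (8.5, 2) partially overlaps it — only the 24.08 mm² overlap (of its 372.54 mm²) is removed, clipping the outline — 1 connected region. The outline is a single polygon with 7 vertices. Extrusion per mm of travel: 0.4 × 0.25 / (π × 0.875²) = 0.041575. Accumulating E over each segment gives final E = 0.3570.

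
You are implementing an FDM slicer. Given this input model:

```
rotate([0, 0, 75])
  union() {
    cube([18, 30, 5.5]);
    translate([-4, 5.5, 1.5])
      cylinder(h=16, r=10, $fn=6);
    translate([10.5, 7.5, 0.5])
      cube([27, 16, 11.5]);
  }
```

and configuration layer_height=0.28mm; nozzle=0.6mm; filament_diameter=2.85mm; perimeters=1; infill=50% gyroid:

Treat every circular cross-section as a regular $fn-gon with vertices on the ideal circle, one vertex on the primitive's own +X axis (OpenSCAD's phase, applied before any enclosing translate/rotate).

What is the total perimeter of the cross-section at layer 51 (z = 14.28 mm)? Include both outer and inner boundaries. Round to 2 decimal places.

60.00 mm

At z = 14.28 mm: the cube does not reach this height (z outside [0, 5.5]); the r=10 cylinder at (-4, 5.5) contributes a regular 6-gon of circumradius 10 (perimeter = 2·6·10.000·sin(180°/6) = 60.00 mm); the cube at (10.5, 7.5) is absent (z outside [0.5, 12]); Merging all regions: only the r=10 cylinder at (-4, 5.5) is present, so the union is just that shape — boundary = 60.00 mm; (whole slice rotated 75° about Z — lengths, areas and connectivity unchanged). Overall, the cross-section is a single solid region. Total boundary length (outer) = 60.00 mm.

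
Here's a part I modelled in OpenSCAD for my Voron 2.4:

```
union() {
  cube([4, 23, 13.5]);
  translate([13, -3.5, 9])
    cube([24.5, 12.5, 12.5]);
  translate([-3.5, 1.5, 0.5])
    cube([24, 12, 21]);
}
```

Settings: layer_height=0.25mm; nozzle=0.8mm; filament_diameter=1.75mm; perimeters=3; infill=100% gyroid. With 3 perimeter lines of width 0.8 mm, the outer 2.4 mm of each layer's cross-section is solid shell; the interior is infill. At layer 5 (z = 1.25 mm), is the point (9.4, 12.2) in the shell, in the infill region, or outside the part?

At z = 1.25 mm: the cube (footprint 4×23) is included at this height; the cube at (13, -3.5) is absent (z outside [9, 21.5]); the cube at (-3.5, 1.5) (footprint 24×12) is included at this height; Merging all regions: the regions partially overlap (shared area 48.00 mm²), so overlapping operands fuse into one piece — 1 connected region. Overall, the cross-section is a single solid region. The nearest boundary edge runs (4.00, 13.50)→(20.50, 13.50); distance from the point to it = 1.30 mm. The point is inside the cross-section, 1.30 mm from the nearest boundary — within the 2.4 mm shell band (3 × 0.8).

shell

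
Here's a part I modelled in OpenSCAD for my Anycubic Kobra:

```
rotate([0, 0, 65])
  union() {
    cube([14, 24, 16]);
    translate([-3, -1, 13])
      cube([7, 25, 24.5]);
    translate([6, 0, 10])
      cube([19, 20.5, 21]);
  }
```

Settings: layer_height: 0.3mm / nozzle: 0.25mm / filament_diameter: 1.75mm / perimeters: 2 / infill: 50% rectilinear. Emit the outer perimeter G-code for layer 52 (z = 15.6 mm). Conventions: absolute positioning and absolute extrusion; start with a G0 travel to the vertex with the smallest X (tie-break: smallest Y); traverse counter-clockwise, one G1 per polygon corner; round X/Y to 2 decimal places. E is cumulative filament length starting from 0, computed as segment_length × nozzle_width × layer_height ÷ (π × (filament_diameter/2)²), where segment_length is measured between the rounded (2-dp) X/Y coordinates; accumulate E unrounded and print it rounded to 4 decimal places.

At z = 15.6 mm: the 14×24 cube contributes its full rectangle; the 7×25 cube at (-3, -1) contributes its full rectangle; the cube at (6, 0) (footprint 19×20.5) is included at this height; Merging all regions: the regions partially overlap (shared area 260.00 mm²), so overlapping operands fuse into one piece — 1 connected region; (rotated 65° about Z; rotation is an isometry so areas/perimeters/island counts are preserved). The outline is a single polygon with 8 vertices. Extrusion per mm of travel: 0.25 × 0.3 / (π × 0.875²) = 0.031181. Accumulating E over each segment gives final E = 3.3054.

G0 X-23.02 Y7.42 Z15.60
G1 X-0.36 Y-3.14 E0.7795
G1 X2.60 Y3.20 E0.9977
G1 X1.69 Y3.63 E1.0291
G1 X10.57 Y22.66 E1.6839
G1 X-8.01 Y31.32 E2.3231
G1 X-12.66 Y21.35 E2.6661
G1 X-15.83 Y22.83 E2.7752
G1 X-23.02 Y7.42 E3.3054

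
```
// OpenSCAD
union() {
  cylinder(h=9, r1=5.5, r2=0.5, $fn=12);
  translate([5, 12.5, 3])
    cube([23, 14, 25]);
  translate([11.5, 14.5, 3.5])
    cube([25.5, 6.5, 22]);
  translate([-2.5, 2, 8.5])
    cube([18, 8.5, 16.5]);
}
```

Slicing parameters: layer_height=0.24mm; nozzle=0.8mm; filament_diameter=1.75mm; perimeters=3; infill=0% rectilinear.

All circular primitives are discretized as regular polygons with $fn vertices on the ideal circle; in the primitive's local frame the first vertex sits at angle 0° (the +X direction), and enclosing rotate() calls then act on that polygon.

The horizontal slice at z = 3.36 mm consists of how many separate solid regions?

2

At z = 3.36 mm: the cone (r1=5.5→r2=0.5) has section circumradius 3.633 here — a regular 12-gon; the 23×14 cube at (5, 12.5) contributes its full rectangle; the cube at (11.5, 14.5) is not intersected at this z (z outside [3.5, 25.5]); the cube at (-2.5, 2) is absent (z outside [8.5, 25]); Taking the union: the 2 present regions are separate (no shared area or edge), so areas and boundary lengths simply add and each stays a separate island — 2 connected regions. The result has 2 disconnected regions.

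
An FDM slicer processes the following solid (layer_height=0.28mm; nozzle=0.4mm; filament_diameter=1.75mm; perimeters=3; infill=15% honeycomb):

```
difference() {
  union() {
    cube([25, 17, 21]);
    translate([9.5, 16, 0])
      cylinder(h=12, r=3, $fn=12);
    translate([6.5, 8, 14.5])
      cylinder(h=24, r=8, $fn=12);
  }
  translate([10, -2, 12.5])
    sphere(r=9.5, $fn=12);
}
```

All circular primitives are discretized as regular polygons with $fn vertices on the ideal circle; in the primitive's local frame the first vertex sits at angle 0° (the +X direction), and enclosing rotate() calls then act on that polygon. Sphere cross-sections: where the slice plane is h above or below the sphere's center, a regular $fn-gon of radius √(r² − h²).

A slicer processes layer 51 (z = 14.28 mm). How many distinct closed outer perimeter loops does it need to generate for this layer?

At z = 14.28 mm: the cube (footprint 25×17) is included at this height; the cylinder at (9.5, 16) does not reach this height (z outside [0, 12]); the cylinder at (6.5, 8) does not reach this height (z outside [14.5, 38.5]); Combining (union): only the 25×17 cube is present, so the union is just that shape — 1 connected region; the r=9.5 sphere at (10, -2) slices to a regular 12-gon of circumradius 9.332 (√(r²−h²) with h=1.78 from center); After the difference (first − rest): starting from the result so far, the r=9.5 sphere at (10, -2) partially overlaps it — only the 94.37 mm² overlap (of its 261.24 mm²) is removed, clipping the outline — 1 connected region. The result has 1 disconnected region.

1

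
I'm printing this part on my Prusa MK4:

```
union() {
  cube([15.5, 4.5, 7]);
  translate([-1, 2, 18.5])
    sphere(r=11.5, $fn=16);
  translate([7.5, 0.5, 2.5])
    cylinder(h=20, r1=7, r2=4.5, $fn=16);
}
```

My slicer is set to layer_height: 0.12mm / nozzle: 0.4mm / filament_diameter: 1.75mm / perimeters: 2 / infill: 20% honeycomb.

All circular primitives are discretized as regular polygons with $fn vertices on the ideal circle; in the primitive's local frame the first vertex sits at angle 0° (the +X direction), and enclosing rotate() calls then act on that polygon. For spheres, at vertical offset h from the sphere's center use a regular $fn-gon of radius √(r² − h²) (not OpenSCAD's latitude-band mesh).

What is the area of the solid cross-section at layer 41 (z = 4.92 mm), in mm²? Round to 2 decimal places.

151.00 mm²

At z = 4.92 mm: the cube is present — its section is the full 15.5×4.5 rectangle (area 69.75 mm²); the sphere at (-1, 2) is not intersected at this z (|z−center|=13.580 > r=11.5); the cone at (7.5, 0.5) contributes a regular 16-gon of circumradius 6.697 (interpolated between r1=7 and r2=4.5 at t=0.121) (area = (16/2)·6.697²·sin(360°/16) = 137.33 mm²); Merging all regions: the regions partially overlap — summed areas 207.08 mm² minus the doubly-counted overlap 56.08 mm² gives 151.00 mm² — area = 151.00 mm². Overall, the cross-section is a single solid region. Net area = 151.00 mm².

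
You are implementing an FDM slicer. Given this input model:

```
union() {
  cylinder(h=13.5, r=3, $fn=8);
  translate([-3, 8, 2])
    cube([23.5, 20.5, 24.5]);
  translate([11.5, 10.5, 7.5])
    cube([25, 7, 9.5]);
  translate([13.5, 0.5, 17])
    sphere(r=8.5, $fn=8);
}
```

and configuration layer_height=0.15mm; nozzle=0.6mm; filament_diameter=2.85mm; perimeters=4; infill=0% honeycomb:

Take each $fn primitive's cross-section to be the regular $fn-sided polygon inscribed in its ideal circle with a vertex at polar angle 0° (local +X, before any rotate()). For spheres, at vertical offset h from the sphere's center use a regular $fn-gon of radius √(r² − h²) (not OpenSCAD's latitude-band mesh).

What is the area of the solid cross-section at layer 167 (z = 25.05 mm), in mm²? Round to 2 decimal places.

502.81 mm²

At z = 25.05 mm: the cylinder does not reach this height (z outside [0, 13.5]); the cube at (-3, 8) is present — its section is the full 23.5×20.5 rectangle (area 481.75 mm²); the cube at (11.5, 10.5) is absent (z outside [7.5, 17]); the r=8.5 sphere at (13.5, 0.5) contributes a regular 8-gon of circumradius √(8.5²−8.05²) = 2.729 (area = (8/2)·2.729²·sin(360°/8) = 21.06 mm²); Combining (union): the 2 present regions are separate (no shared area or edge), so areas and boundary lengths simply add and each stays a separate island — area = 502.81 mm². Overall, the cross-section has 2 separate islands. Net area = 502.81 mm².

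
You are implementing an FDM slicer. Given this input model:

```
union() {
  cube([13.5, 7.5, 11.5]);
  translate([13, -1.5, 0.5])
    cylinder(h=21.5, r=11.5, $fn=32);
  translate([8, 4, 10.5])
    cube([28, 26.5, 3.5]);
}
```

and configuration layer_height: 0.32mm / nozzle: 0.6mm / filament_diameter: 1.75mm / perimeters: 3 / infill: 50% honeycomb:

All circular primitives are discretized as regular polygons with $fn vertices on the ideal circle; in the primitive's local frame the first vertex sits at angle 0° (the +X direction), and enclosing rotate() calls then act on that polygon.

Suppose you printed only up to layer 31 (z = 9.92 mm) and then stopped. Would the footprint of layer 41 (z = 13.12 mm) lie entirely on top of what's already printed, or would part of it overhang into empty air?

part overhangs

Compare the two slices. At z = 9.92: the 13.5×7.5 cube contributes its full rectangle (area 101.25 mm²); the r=11.5 cylinder at (13, -1.5) gives a regular 32-gon of circumradius 11.5 (constant along its height) (area = (32/2)·11.500²·sin(360°/32) = 412.81 mm²); the cube at (8, 4) is not intersected at this z (z outside [10.5, 14]); Taking the union: the regions partially overlap — summed areas 514.06 mm² minus the doubly-counted overlap 77.88 mm² gives 436.19 mm² — area = 436.19 mm². At z = 13.12: the cube is not intersected at this z (z outside [0, 11.5]); the cylinder at (13, -1.5): section is a regular 32-gon, circumradius r=11.5 (area = (32/2)·11.500²·sin(360°/32) = 412.81 mm²); the cube at (8, 4) is present — its section is the full 28×26.5 rectangle (area 742.00 mm²); Merging all regions: the regions partially overlap — summed areas 1154.81 mm² minus the doubly-counted overlap 70.62 mm² gives 1084.19 mm² — area = 1084.19 mm². Checking containment: at z = 13.12 the cross-section extends beyond the z = 9.92 cross-section by about 671.38 mm².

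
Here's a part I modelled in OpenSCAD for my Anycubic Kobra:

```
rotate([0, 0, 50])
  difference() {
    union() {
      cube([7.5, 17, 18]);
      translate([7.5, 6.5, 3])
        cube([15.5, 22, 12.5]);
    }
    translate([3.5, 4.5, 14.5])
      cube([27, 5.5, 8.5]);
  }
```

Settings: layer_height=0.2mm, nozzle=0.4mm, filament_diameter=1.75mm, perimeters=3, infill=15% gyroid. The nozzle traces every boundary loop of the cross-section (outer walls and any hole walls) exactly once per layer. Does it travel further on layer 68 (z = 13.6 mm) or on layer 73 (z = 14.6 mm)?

Layer 68 (z = 13.6): the cube (footprint 7.5×17) is included at this height (perimeter 49.00 mm); the cube at (7.5, 6.5) is present — its section is the full 15.5×22 rectangle (perimeter 75.00 mm); Merging all regions: the 2 present regions share edge segments without overlapping in area, so areas simply add but the touching pieces fuse into one outline (the shared edge portions become interior and drop out of the boundary) — boundary = 103.00 mm; the cube at (3.5, 4.5) is not intersected at this z (z outside [14.5, 23]); After the difference (first − rest): none of the subtracted shapes is present at this height, so that combined region is unchanged — boundary = 103.00 mm; (rotated 50° about Z; rotation is an isometry so areas/perimeters/island counts are preserved). So its perimeter = 103.00 mm. Layer 73 (z = 14.6): the cube (footprint 7.5×17) is included at this height (perimeter 49.00 mm); the 15.5×22 cube at (7.5, 6.5) contributes its full rectangle (perimeter 75.00 mm); Taking the union: the 2 present regions share edge segments without overlapping in area, so areas simply add but the touching pieces fuse into one outline (the shared edge portions become interior and drop out of the boundary) — boundary = 103.00 mm; the cube at (3.5, 4.5) is present — its section is the full 27×5.5 rectangle (perimeter 65.00 mm); After the difference (first − rest): starting from that combined region, the 27×5.5 cube at (3.5, 4.5) partially overlaps it — only the 76.25 mm² overlap (of its 148.50 mm²) is removed, clipping the outline — boundary = 111.00 mm; (rotated 50° about Z; rotation is an isometry so areas/perimeters/island counts are preserved). So its perimeter = 111.00 mm. Layer 73 is larger (111.00 vs 103.00 mm).

layer 73 (z = 14.6 mm)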